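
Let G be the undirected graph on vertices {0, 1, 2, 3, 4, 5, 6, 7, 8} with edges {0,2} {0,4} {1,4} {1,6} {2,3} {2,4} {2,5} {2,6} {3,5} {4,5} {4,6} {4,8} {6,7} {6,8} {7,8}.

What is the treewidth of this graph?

A width-2 tree decomposition is:
Bags: B1 = {2, 4, 5}  B2 = {2, 4, 6}  B3 = {2, 3, 5}  B4 = {4, 6, 8}  B5 = {1, 4, 6}  B6 = {6, 7, 8}  B7 = {0, 2, 4}
Tree: B1–B2, B1–B3, B2–B4, B2–B5, B4–B6, B1–B7
Every bag has size at most 3, so the width is 3 − 1 = 2 and tw(G) ≤ 2. For the lower bound, the 3 vertices {2, 3, 5} are pairwise adjacent, and any tree decomposition puts a clique entirely inside one bag — forcing width ≥ 2. The upper and lower bounds meet at 2, so that is the treewidth.

2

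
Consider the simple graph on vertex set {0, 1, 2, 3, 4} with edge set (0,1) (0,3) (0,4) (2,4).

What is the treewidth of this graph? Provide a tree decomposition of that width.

Treewidth 1.
One optimal decomposition is:
Bags: B1 = {0, 4}  B2 = {2, 4}  B3 = {0, 3}  B4 = {0, 1}
Tree: B1–B2, B1–B3, B1–B4

Each bag holds 2 vertices, so the decomposition has width 1, which upper-bounds the treewidth. Since G has at least one edge (e.g. 0–4), it is not an edgeless graph, so tw(G) ≥ 1. Therefore the treewidth is 1.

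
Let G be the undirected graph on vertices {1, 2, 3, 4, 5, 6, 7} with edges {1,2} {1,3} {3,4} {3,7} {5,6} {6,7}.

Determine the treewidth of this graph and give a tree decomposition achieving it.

Treewidth 1.
One optimal decomposition is:
Bags: B1 = {3, 7}  B2 = {6, 7}  B3 = {3, 4}  B4 = {1, 3}  B5 = {5, 6}  B6 = {1, 2}
Tree: B1–B2, B1–B3, B3–B4, B2–B5, B4–B6

The largest bag has 2 vertices, giving width 1; this decomposition certifies tw(G) ≤ 1. G has an edge, so its treewidth is at least 1. The upper and lower bounds meet at 1, so that is the treewidth.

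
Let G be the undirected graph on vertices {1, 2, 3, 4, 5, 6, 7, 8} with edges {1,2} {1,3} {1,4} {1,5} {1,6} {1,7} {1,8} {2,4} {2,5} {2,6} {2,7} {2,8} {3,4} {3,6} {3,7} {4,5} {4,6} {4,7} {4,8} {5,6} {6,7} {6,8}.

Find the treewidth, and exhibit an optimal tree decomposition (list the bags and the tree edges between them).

Each bag holds 5 vertices, so the decomposition has width 4, which upper-bounds the treewidth. On the other hand G contains the 5-clique {1, 2, 4, 6, 8}. A clique must lie in a single bag of any decomposition, so no decomposition can have width below 4. Therefore the treewidth is 4.

Treewidth 4.
One optimal decomposition is:
Bags: B1 = {1, 3, 4, 6, 7}  B2 = {1, 2, 4, 6, 7}  B3 = {1, 2, 4, 5, 6}  B4 = {1, 2, 4, 6, 8}
Tree: B1–B2, B2–B3, B2–B4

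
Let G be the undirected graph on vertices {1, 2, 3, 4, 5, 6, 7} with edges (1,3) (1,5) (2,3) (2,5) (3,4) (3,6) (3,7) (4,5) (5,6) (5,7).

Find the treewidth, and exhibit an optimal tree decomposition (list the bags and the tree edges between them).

The largest bag has 3 vertices, giving width 2; this decomposition certifies tw(G) ≤ 2. Since 3–1–5–6–3 is a cycle in G, G is not acyclic. Forests are exactly the graphs of treewidth ≤ 1, so tw(G) ≥ 2. The upper and lower bounds meet at 2, so that is the treewidth.

Treewidth 2.
One optimal decomposition is:
Bags: B1 = {1, 3, 5}  B2 = {3, 5, 6}  B3 = {2, 3, 5}  B4 = {3, 5, 7}  B5 = {3, 4, 5}
Tree: B1–B2, B2–B3, B3–B4, B4–B5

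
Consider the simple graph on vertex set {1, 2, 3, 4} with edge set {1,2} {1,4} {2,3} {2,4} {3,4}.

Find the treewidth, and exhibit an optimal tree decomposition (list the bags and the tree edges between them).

Treewidth 2.
One such decomposition:
Bags: B1 = {1, 2, 4}  B2 = {2, 3, 4}
Tree: B1–B2

The largest bag has 3 vertices, giving width 2; this decomposition certifies tw(G) ≤ 2. Conversely, {1, 2, 4} is a clique of size 3, and the vertices of any clique must share a bag in every tree decomposition; so some bag has ≥ 3 vertices and tw(G) ≥ 2. Therefore the treewidth is 2.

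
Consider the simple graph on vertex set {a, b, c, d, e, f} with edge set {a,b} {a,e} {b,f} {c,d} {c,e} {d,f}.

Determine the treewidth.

2

A width-2 tree decomposition is:
Bags: B1 = {a, c, e}  B2 = {a, c, d}  B3 = {a, d, f}  B4 = {a, b, f}
Tree: B1–B2, B2–B3, B3–B4
The largest bag has 3 vertices, giving width 2; this decomposition certifies tw(G) ≤ 2. For the lower bound, G contains the cycle a–e–c–d–f–b–a, so G is not a forest; only forests have treewidth ≤ 1, hence tw(G) ≥ 2. Therefore the treewidth is 2.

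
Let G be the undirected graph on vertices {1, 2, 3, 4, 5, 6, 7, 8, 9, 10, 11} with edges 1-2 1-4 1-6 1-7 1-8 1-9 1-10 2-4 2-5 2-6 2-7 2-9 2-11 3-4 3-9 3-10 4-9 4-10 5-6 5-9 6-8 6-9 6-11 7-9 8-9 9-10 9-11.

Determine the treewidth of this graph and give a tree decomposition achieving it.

Treewidth 3.
One optimal decomposition is:
Bags: B1 = {1, 2, 7, 9}  B2 = {1, 2, 4, 9}  B3 = {1, 2, 6, 9}  B4 = {2, 6, 9, 11}  B5 = {1, 4, 9, 10}  B6 = {2, 5, 6, 9}  B7 = {3, 4, 9, 10}  B8 = {1, 6, 8, 9}
Tree: B1–B2, B2–B3, B3–B4, B2–B5, B4–B6, B5–B7, B3–B8

Every bag has size at most 4, so the width is 4 − 1 = 3 and tw(G) ≤ 3. On the other hand G contains the 4-clique {2, 6, 9, 11}. A clique must lie in a single bag of any decomposition, so no decomposition can have width below 3. Combining the bounds, tw(G) = 3.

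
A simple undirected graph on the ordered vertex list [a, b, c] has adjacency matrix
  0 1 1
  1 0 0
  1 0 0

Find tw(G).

A width-1 tree decomposition is:
Bags: B1 = {a, b}  B2 = {a, c}
Tree: B1–B2
Every bag has size at most 2, so the width is 2 − 1 = 1 and tw(G) ≤ 1. G has an edge, so its treewidth is at least 1. Hence tw(G) = 1 exactly.

1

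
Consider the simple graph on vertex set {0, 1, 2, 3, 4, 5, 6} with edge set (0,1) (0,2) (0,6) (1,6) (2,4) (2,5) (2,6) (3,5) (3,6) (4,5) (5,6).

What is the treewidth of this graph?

2

A width-2 tree decomposition is:
Bags: B1 = {0, 2, 6}  B2 = {2, 5, 6}  B3 = {2, 4, 5}  B4 = {0, 1, 6}  B5 = {3, 5, 6}
Tree: B1–B2, B2–B3, B1–B4, B2–B5
Each bag holds 3 vertices, so the decomposition has width 2, which upper-bounds the treewidth. For the lower bound, the 3 vertices {2, 4, 5} are pairwise adjacent, and any tree decomposition puts a clique entirely inside one bag — forcing width ≥ 2. The upper and lower bounds meet at 2, so that is the treewidth.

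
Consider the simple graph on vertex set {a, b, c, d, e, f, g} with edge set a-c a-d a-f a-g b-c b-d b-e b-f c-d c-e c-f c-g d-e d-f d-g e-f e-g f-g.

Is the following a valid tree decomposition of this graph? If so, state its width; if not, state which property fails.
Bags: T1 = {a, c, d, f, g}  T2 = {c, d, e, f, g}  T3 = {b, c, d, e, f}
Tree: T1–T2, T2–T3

Yes; width 4.

Checking the three conditions: (i) the bags cover all of {a, b, c, d, e, f, g}; (ii) for each edge, some bag contains both endpoints; (iii) the bags containing any fixed vertex form a subtree. All hold, so the decomposition is valid with width 5 − 1 = 4.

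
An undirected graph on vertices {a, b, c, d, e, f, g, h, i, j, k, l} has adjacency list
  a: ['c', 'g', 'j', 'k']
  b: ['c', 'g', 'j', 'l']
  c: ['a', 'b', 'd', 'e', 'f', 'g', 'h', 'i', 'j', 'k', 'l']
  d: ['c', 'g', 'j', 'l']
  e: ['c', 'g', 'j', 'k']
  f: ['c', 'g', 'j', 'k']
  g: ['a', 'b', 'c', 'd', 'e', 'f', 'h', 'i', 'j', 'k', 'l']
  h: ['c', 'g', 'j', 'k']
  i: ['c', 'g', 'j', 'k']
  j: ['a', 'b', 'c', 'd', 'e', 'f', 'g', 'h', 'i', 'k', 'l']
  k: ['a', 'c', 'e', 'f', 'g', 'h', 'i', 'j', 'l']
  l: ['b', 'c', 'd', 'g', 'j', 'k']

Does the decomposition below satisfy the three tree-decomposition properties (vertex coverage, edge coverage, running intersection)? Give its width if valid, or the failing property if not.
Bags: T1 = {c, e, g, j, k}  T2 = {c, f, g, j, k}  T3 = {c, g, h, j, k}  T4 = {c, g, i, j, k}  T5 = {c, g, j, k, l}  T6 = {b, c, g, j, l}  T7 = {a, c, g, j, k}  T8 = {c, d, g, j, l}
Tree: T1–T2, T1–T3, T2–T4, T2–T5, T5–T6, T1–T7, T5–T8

Yes; width 4.

Every vertex of G appears in some bag (union = {a, b, c, d, e, f, g, h, i, j, k, l}); every edge is covered by a bag; and for each vertex v the set of bags containing v is connected in the bag tree. The decomposition is therefore valid. The largest bag has 5 vertices, so the width is 4.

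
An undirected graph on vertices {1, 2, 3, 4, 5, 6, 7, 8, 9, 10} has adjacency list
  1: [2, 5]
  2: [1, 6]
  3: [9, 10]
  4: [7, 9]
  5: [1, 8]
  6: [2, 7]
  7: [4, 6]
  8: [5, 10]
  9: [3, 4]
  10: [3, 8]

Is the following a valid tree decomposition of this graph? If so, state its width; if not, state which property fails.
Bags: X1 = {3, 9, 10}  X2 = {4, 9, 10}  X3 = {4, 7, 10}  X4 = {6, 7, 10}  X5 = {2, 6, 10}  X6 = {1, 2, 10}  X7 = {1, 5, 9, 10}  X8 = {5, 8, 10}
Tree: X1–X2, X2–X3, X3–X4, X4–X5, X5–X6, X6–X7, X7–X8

No — bags containing vertex 9 are not connected in the tree.

A tree decomposition must satisfy three properties: every vertex lies in some bag; for every edge, both endpoints lie together in some bag; and for every vertex, the bags containing it form a connected subtree. Here bags containing vertex 9 are not connected in the tree, so the decomposition is invalid.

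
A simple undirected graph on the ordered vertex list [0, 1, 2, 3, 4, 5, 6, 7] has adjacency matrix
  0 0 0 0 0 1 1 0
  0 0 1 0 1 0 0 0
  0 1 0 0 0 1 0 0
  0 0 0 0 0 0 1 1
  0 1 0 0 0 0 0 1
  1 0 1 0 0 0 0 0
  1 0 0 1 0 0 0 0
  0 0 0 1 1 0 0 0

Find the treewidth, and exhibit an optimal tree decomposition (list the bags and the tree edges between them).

The largest bag has 3 vertices, giving width 2; this decomposition certifies tw(G) ≤ 2. The edges 1–2–5–0–6–3–7–4–1 form a cycle, so G is not a tree and its treewidth is at least 2. The upper and lower bounds meet at 2, so that is the treewidth.

Treewidth 2.
One such decomposition:
Bags: B1 = {1, 2, 5}  B2 = {0, 1, 5}  B3 = {0, 1, 6}  B4 = {1, 3, 6}  B5 = {1, 3, 7}  B6 = {1, 4, 7}
Tree: B1–B2, B2–B3, B3–B4, B4–B5, B5–B6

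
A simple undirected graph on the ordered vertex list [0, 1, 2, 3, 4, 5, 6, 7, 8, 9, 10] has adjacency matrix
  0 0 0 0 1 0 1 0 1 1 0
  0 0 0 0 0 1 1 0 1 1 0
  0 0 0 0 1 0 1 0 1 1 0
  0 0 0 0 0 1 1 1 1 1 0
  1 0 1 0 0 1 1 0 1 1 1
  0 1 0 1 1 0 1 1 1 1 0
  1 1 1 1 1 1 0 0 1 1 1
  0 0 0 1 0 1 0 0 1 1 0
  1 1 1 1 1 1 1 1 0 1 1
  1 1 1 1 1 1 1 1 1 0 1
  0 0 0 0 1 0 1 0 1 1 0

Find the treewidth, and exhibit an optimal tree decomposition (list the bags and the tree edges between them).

Each bag holds 5 vertices, so the decomposition has width 4, which upper-bounds the treewidth. For the lower bound, the 5 vertices {1, 5, 6, 8, 9} are pairwise adjacent, and any tree decomposition puts a clique entirely inside one bag — forcing width ≥ 4. Therefore the treewidth is 4.

Treewidth 4.
One optimal decomposition is:
Bags: B1 = {4, 5, 6, 8, 9}  B2 = {3, 5, 6, 8, 9}  B3 = {2, 4, 6, 8, 9}  B4 = {4, 6, 8, 9, 10}  B5 = {3, 5, 7, 8, 9}  B6 = {0, 4, 6, 8, 9}  B7 = {1, 5, 6, 8, 9}
Tree: B1–B2, B1–B3, B3–B4, B2–B5, B3–B6, B2–B7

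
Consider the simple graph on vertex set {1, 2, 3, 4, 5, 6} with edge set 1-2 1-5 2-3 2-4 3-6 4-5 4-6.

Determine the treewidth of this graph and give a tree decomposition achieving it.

Every bag has size at most 3, so the width is 3 − 1 = 2 and tw(G) ≤ 2. For the lower bound, G contains the cycle 5–1–2–4–5, so G is not a forest; only forests have treewidth ≤ 1, hence tw(G) ≥ 2. Therefore the treewidth is 2.

Treewidth 2.
One optimal decomposition is:
Bags: B1 = {1, 4, 5}  B2 = {1, 2, 4}  B3 = {2, 4, 6}  B4 = {2, 3, 6}
Tree: B1–B2, B2–B3, B3–B4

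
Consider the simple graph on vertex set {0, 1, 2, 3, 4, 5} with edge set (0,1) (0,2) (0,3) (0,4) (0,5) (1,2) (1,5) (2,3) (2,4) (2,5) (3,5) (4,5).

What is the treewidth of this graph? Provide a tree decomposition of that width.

Treewidth 3.
Bags: B1 = {0, 1, 2, 5}  B2 = {0, 2, 4, 5}  B3 = {0, 2, 3, 5}
Tree: B1–B2, B2–B3

Each bag holds 4 vertices, so the decomposition has width 3, which upper-bounds the treewidth. On the other hand G contains the 4-clique {0, 1, 2, 5}. A clique must lie in a single bag of any decomposition, so no decomposition can have width below 3. Hence tw(G) = 3 exactly.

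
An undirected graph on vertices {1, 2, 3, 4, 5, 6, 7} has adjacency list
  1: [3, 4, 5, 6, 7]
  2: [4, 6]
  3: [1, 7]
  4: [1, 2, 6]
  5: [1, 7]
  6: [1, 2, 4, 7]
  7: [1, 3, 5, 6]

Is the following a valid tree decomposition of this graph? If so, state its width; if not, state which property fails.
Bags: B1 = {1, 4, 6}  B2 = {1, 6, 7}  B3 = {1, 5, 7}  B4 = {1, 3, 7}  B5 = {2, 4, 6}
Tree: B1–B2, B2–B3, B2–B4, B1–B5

Vertex coverage: the bags together contain {1, 2, 3, 4, 5, 6, 7}, the full vertex set. Edge coverage: each edge of G has both endpoints in at least one bag. Running intersection: for every vertex, the bags containing it form a connected subtree. All three properties hold, so this is a valid tree decomposition of width max|bag| − 1 = 2, and hence tw(G) ≤ 2.

Yes; width 2.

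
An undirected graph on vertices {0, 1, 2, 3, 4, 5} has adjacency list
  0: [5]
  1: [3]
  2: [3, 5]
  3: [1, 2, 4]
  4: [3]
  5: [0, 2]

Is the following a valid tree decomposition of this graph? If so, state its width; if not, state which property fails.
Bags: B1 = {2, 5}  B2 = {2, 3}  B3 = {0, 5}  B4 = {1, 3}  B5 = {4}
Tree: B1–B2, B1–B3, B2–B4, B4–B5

No — edge (3,4) lies in no bag.

A tree decomposition must satisfy three properties: every vertex lies in some bag; for every edge, both endpoints lie together in some bag; and for every vertex, the bags containing it form a connected subtree. Here edge (3,4) lies in no bag, so the decomposition is invalid.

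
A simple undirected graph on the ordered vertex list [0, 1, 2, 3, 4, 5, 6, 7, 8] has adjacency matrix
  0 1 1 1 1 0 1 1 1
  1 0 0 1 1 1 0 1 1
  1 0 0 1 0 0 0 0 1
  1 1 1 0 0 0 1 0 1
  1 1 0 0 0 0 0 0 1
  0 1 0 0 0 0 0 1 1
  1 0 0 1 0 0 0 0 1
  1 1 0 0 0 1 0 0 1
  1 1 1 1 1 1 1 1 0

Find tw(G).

3

A width-3 tree decomposition is:
Bags: B1 = {0, 3, 6, 8}  B2 = {0, 1, 3, 8}  B3 = {0, 2, 3, 8}  B4 = {0, 1, 4, 8}  B5 = {0, 1, 7, 8}  B6 = {1, 5, 7, 8}
Tree: B1–B2, B2–B3, B2–B4, B4–B5, B5–B6
The largest bag has 4 vertices, giving width 3; this decomposition certifies tw(G) ≤ 3. For the lower bound, the 4 vertices {0, 1, 3, 8} are pairwise adjacent, and any tree decomposition puts a clique entirely inside one bag — forcing width ≥ 3. Combining the bounds, tw(G) = 3.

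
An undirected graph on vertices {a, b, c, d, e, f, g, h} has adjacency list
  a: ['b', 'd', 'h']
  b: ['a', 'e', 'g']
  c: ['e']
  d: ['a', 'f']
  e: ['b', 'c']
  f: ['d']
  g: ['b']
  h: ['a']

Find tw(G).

A width-1 tree decomposition is:
Bags: B1 = {a, b}  B2 = {b, g}  B3 = {a, d}  B4 = {a, h}  B5 = {b, e}  B6 = {d, f}  B7 = {c, e}
Tree: B1–B2, B1–B3, B1–B4, B2–B5, B3–B6, B5–B7
Every bag has size at most 2, so the width is 2 − 1 = 1 and tw(G) ≤ 1. G has an edge, so its treewidth is at least 1. Combining the bounds, tw(G) = 1.

1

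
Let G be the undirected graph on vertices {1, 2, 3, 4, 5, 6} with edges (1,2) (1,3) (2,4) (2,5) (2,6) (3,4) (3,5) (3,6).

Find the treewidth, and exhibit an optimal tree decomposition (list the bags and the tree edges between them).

Treewidth 2.
One optimal decomposition is:
Bags: B1 = {2, 3, 6}  B2 = {2, 3, 4}  B3 = {2, 3, 5}  B4 = {1, 2, 3}
Tree: B1–B2, B2–B3, B3–B4

The largest bag has 3 vertices, giving width 2; this decomposition certifies tw(G) ≤ 2. For the lower bound, G contains the cycle 6–2–4–3–6, so G is not a forest; only forests have treewidth ≤ 1, hence tw(G) ≥ 2. The upper and lower bounds meet at 2, so that is the treewidth.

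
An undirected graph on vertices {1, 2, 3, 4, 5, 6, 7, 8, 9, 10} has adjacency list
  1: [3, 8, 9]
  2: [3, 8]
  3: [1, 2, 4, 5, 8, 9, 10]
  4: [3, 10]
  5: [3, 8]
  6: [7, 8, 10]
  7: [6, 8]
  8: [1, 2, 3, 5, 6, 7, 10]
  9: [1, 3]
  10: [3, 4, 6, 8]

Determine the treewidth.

A width-2 tree decomposition is:
Bags: B1 = {3, 8, 10}  B2 = {3, 5, 8}  B3 = {1, 3, 8}  B4 = {3, 4, 10}  B5 = {6, 8, 10}  B6 = {6, 7, 8}  B7 = {1, 3, 9}  B8 = {2, 3, 8}
Tree: B1–B2, B2–B3, B1–B4, B1–B5, B5–B6, B3–B7, B1–B8
The largest bag has 3 vertices, giving width 2; this decomposition certifies tw(G) ≤ 2. Conversely, {1, 3, 8} is a clique of size 3, and the vertices of any clique must share a bag in every tree decomposition; so some bag has ≥ 3 vertices and tw(G) ≥ 2. Hence tw(G) = 2 exactly.

2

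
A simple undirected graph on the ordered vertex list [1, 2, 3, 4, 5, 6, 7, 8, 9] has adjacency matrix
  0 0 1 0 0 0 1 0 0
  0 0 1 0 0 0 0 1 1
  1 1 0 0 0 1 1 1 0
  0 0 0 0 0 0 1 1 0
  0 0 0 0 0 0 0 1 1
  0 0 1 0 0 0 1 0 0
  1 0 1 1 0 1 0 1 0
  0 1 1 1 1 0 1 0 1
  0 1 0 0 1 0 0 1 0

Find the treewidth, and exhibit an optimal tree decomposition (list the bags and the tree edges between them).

Each bag holds 3 vertices, so the decomposition has width 2, which upper-bounds the treewidth. For the lower bound, the 3 vertices {2, 8, 9} are pairwise adjacent, and any tree decomposition puts a clique entirely inside one bag — forcing width ≥ 2. Combining the bounds, tw(G) = 2.

Treewidth 2.
Bags: B1 = {1, 3, 7}  B2 = {3, 7, 8}  B3 = {4, 7, 8}  B4 = {2, 3, 8}  B5 = {2, 8, 9}  B6 = {5, 8, 9}  B7 = {3, 6, 7}
Tree: B1–B2, B2–B3, B2–B4, B4–B5, B5–B6, B1–B7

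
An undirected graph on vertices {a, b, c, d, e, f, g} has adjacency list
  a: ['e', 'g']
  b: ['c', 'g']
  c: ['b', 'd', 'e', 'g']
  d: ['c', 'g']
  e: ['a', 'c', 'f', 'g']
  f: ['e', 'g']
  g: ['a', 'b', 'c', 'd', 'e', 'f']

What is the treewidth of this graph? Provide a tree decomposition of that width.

The largest bag has 3 vertices, giving width 2; this decomposition certifies tw(G) ≤ 2. For the lower bound, the 3 vertices {a, e, g} are pairwise adjacent, and any tree decomposition puts a clique entirely inside one bag — forcing width ≥ 2. Hence tw(G) = 2 exactly.

Treewidth 2.
One optimal decomposition is:
Bags: B1 = {b, c, g}  B2 = {c, e, g}  B3 = {c, d, g}  B4 = {e, f, g}  B5 = {a, e, g}
Tree: B1–B2, B1–B3, B2–B4, B4–B5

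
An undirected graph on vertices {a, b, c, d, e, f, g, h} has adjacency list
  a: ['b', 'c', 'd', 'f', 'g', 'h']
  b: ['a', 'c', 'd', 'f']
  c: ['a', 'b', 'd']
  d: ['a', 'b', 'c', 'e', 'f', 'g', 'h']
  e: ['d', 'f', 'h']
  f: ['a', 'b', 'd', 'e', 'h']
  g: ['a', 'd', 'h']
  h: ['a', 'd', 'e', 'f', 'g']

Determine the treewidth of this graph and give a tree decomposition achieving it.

Treewidth 3.
One such decomposition:
Bags: B1 = {a, b, d, f}  B2 = {a, d, f, h}  B3 = {d, e, f, h}  B4 = {a, b, c, d}  B5 = {a, d, g, h}
Tree: B1–B2, B2–B3, B1–B4, B2–B5

Every bag has size at most 4, so the width is 4 − 1 = 3 and tw(G) ≤ 3. For the lower bound, the 4 vertices {d, e, f, h} are pairwise adjacent, and any tree decomposition puts a clique entirely inside one bag — forcing width ≥ 3. Combining the bounds, tw(G) = 3.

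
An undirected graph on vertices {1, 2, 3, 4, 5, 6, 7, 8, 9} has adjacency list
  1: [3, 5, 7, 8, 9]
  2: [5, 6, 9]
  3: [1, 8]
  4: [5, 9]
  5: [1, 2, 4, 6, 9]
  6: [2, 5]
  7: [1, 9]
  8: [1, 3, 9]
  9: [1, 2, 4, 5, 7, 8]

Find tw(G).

2

A width-2 tree decomposition is:
Bags: B1 = {1, 8, 9}  B2 = {1, 5, 9}  B3 = {1, 3, 8}  B4 = {1, 7, 9}  B5 = {2, 5, 9}  B6 = {2, 5, 6}  B7 = {4, 5, 9}
Tree: B1–B2, B1–B3, B2–B4, B2–B5, B5–B6, B5–B7
The largest bag has 3 vertices, giving width 2; this decomposition certifies tw(G) ≤ 2. Conversely, {1, 8, 9} is a clique of size 3, and the vertices of any clique must share a bag in every tree decomposition; so some bag has ≥ 3 vertices and tw(G) ≥ 2. Therefore the treewidth is 2.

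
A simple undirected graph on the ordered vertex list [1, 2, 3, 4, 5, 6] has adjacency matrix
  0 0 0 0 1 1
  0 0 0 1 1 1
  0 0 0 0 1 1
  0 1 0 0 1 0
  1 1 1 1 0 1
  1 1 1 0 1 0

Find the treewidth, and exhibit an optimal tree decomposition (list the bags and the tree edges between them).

Every bag has size at most 3, so the width is 3 − 1 = 2 and tw(G) ≤ 2. For the lower bound, the 3 vertices {2, 4, 5} are pairwise adjacent, and any tree decomposition puts a clique entirely inside one bag — forcing width ≥ 2. Therefore the treewidth is 2.

Treewidth 2.
One such decomposition:
Bags: B1 = {1, 5, 6}  B2 = {3, 5, 6}  B3 = {2, 5, 6}  B4 = {2, 4, 5}
Tree: B1–B2, B2–B3, B3–B4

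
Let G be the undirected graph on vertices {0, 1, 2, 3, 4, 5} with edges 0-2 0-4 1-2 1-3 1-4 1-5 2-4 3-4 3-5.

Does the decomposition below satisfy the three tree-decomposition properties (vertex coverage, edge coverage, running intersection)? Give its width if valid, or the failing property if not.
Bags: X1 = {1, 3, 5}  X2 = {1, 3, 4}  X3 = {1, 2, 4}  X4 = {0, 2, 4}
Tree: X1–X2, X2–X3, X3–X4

Vertex coverage: the bags together contain {0, 1, 2, 3, 4, 5}, the full vertex set. Edge coverage: each edge of G has both endpoints in at least one bag. Running intersection: for every vertex, the bags containing it form a connected subtree. All three properties hold, so this is a valid tree decomposition of width max|bag| − 1 = 2, and hence tw(G) ≤ 2.

Yes; width 2.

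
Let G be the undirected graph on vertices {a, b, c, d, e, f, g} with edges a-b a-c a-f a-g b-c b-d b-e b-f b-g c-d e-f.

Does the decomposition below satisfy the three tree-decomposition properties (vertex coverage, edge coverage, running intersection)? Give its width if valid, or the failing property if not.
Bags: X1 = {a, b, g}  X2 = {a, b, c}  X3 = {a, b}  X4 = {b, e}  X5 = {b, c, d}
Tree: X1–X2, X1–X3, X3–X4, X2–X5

No — vertex f appears in no bag.

A tree decomposition must satisfy three properties: every vertex lies in some bag; for every edge, both endpoints lie together in some bag; and for every vertex, the bags containing it form a connected subtree. Here vertex f appears in no bag, so the decomposition is invalid.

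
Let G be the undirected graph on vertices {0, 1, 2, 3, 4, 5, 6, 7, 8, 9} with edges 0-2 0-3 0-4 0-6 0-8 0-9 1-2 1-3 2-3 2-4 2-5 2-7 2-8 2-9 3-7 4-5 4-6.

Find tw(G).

2

A width-2 tree decomposition is:
Bags: B1 = {0, 2, 3}  B2 = {2, 3, 7}  B3 = {0, 2, 4}  B4 = {0, 2, 8}  B5 = {0, 4, 6}  B6 = {0, 2, 9}  B7 = {1, 2, 3}  B8 = {2, 4, 5}
Tree: B1–B2, B1–B3, B3–B4, B3–B5, B1–B6, B2–B7, B3–B8
Each bag holds 3 vertices, so the decomposition has width 2, which upper-bounds the treewidth. Conversely, {0, 2, 8} is a clique of size 3, and the vertices of any clique must share a bag in every tree decomposition; so some bag has ≥ 3 vertices and tw(G) ≥ 2. The upper and lower bounds meet at 2, so that is the treewidth.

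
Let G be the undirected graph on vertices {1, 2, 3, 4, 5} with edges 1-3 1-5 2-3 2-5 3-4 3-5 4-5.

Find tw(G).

A width-2 tree decomposition is:
Bags: B1 = {1, 3, 5}  B2 = {3, 4, 5}  B3 = {2, 3, 5}
Tree: B1–B2, B2–B3
Every bag has size at most 3, so the width is 3 − 1 = 2 and tw(G) ≤ 2. Conversely, {1, 3, 5} is a clique of size 3, and the vertices of any clique must share a bag in every tree decomposition; so some bag has ≥ 3 vertices and tw(G) ≥ 2. Hence tw(G) = 2 exactly.

2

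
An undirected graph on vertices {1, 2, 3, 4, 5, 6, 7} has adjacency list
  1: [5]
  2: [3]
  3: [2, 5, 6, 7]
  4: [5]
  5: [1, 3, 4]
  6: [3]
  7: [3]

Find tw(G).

A width-1 tree decomposition is:
Bags: B1 = {3, 5}  B2 = {4, 5}  B3 = {1, 5}  B4 = {2, 3}  B5 = {3, 6}  B6 = {3, 7}
Tree: B1–B2, B1–B3, B1–B4, B1–B5, B5–B6
Each bag holds 2 vertices, so the decomposition has width 1, which upper-bounds the treewidth. Any graph with an edge has treewidth ≥ 1, and G has the edge 3–5. Combining the bounds, tw(G) = 1.

1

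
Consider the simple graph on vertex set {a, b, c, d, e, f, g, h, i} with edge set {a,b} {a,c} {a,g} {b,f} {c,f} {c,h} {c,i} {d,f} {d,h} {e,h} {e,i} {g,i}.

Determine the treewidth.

A width-3 tree decomposition is:
Bags: B1 = {b, d, f, h}  B2 = {b, c, f, h}  B3 = {a, b, c, h}  B4 = {a, c, e, h}  B5 = {a, c, e, i}  B6 = {a, e, g, i}
Tree: B1–B2, B2–B3, B3–B4, B4–B5, B5–B6
Every bag has size at most 4, so the width is 4 − 1 = 3 and tw(G) ≤ 3. For the lower bound: the 4 vertex sets {b,d,f}, {h}, {c}, {a,e,g,i} are disjoint, each induces a connected subgraph, and every pair is joined by at least one edge of G. Contracting each set to a single vertex therefore yields K_{4} as a minor, and since treewidth is minor-monotone, tw(G) ≥ tw(K_{4}) = 3. Hence tw(G) = 3 exactly.

3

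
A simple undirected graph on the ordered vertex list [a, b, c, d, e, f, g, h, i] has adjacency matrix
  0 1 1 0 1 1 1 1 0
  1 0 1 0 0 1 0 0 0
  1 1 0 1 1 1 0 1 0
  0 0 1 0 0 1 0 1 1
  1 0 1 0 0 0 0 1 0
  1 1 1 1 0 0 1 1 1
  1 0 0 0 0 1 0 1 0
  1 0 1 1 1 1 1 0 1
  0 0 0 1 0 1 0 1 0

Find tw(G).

3

A width-3 tree decomposition is:
Bags: B1 = {a, f, g, h}  B2 = {a, c, f, h}  B3 = {a, c, e, h}  B4 = {c, d, f, h}  B5 = {a, b, c, f}  B6 = {d, f, h, i}
Tree: B1–B2, B2–B3, B2–B4, B2–B5, B4–B6
Each bag holds 4 vertices, so the decomposition has width 3, which upper-bounds the treewidth. Conversely, {a, c, e, h} is a clique of size 4, and the vertices of any clique must share a bag in every tree decomposition; so some bag has ≥ 4 vertices and tw(G) ≥ 3. The upper and lower bounds meet at 3, so that is the treewidth.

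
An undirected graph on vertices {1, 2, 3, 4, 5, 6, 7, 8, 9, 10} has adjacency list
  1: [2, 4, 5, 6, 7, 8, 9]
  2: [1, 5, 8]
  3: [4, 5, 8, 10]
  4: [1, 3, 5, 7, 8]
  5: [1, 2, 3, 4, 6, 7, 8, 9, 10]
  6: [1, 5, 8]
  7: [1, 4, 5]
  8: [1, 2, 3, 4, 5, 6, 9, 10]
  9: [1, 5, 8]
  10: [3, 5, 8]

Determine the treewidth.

3

A width-3 tree decomposition is:
Bags: B1 = {1, 4, 5, 8}  B2 = {1, 5, 8, 9}  B3 = {1, 4, 5, 7}  B4 = {3, 4, 5, 8}  B5 = {1, 5, 6, 8}  B6 = {3, 5, 8, 10}  B7 = {1, 2, 5, 8}
Tree: B1–B2, B1–B3, B1–B4, B1–B5, B4–B6, B5–B7
Each bag holds 4 vertices, so the decomposition has width 3, which upper-bounds the treewidth. Conversely, {1, 5, 8, 9} is a clique of size 4, and the vertices of any clique must share a bag in every tree decomposition; so some bag has ≥ 4 vertices and tw(G) ≥ 3. Therefore the treewidth is 3.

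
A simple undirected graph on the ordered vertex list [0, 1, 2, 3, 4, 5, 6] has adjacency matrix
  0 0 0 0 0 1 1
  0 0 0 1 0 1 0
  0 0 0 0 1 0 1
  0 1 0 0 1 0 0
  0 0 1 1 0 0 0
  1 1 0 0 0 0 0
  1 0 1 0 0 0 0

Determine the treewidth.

A width-2 tree decomposition is:
Bags: B1 = {0, 1, 5}  B2 = {0, 1, 6}  B3 = {1, 2, 6}  B4 = {1, 2, 4}  B5 = {1, 3, 4}
Tree: B1–B2, B2–B3, B3–B4, B4–B5
Each bag holds 3 vertices, so the decomposition has width 2, which upper-bounds the treewidth. Since 1–5–0–6–2–4–3–1 is a cycle in G, G is not acyclic. Forests are exactly the graphs of treewidth ≤ 1, so tw(G) ≥ 2. Therefore the treewidth is 2.

2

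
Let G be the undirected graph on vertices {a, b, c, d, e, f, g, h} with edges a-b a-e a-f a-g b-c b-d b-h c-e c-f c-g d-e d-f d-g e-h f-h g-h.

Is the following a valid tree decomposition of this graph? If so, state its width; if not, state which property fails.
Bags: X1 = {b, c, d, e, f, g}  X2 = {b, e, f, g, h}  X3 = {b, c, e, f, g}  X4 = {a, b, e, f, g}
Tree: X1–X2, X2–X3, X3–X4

No — bags containing vertex c are not connected in the tree.

A tree decomposition must satisfy three properties: every vertex lies in some bag; for every edge, both endpoints lie together in some bag; and for every vertex, the bags containing it form a connected subtree. Here bags containing vertex c are not connected in the tree, so the decomposition is invalid.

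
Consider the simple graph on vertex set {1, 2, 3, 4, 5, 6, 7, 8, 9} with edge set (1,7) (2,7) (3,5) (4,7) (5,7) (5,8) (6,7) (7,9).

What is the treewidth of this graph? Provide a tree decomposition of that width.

Treewidth 1.
One optimal decomposition is:
Bags: B1 = {1, 7}  B2 = {5, 7}  B3 = {2, 7}  B4 = {4, 7}  B5 = {3, 5}  B6 = {5, 8}  B7 = {6, 7}  B8 = {7, 9}
Tree: B1–B2, B2–B3, B3–B4, B2–B5, B5–B6, B4–B7, B2–B8

Every bag has size at most 2, so the width is 2 − 1 = 1 and tw(G) ≤ 1. G has an edge, so its treewidth is at least 1. Hence tw(G) = 1 exactly.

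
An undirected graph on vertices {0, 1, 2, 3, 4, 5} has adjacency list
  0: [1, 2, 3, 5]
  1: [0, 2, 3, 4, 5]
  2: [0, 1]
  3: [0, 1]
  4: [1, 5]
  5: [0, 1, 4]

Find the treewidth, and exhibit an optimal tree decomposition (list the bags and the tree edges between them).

Each bag holds 3 vertices, so the decomposition has width 2, which upper-bounds the treewidth. Conversely, {0, 1, 2} is a clique of size 3, and the vertices of any clique must share a bag in every tree decomposition; so some bag has ≥ 3 vertices and tw(G) ≥ 2. Therefore the treewidth is 2.

Treewidth 2.
One such decomposition:
Bags: B1 = {0, 1, 2}  B2 = {0, 1, 3}  B3 = {0, 1, 5}  B4 = {1, 4, 5}
Tree: B1–B2, B2–B3, B3–B4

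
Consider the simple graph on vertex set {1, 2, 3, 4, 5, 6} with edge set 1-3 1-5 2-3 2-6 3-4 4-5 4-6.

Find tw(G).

A width-2 tree decomposition is:
Bags: B1 = {1, 4, 5}  B2 = {1, 3, 4}  B3 = {3, 4, 6}  B4 = {2, 3, 6}
Tree: B1–B2, B2–B3, B3–B4
Each bag holds 3 vertices, so the decomposition has width 2, which upper-bounds the treewidth. The edges 5–1–3–4–5 form a cycle, so G is not a tree and its treewidth is at least 2. Hence tw(G) = 2 exactly.

2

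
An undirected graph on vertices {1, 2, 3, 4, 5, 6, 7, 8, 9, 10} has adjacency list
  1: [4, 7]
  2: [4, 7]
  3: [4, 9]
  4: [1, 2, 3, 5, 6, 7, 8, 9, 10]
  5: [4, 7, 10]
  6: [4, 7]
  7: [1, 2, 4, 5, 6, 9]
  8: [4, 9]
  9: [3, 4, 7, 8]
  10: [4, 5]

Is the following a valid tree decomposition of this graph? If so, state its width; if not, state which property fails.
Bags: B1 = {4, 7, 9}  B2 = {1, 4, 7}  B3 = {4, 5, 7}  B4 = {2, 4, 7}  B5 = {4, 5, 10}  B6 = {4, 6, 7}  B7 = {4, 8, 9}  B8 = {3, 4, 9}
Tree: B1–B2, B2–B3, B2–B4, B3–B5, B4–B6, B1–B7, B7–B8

Every vertex of G appears in some bag (union = {1, 2, 3, 4, 5, 6, 7, 8, 9, 10}); every edge is covered by a bag; and for each vertex v the set of bags containing v is connected in the bag tree. The decomposition is therefore valid. The largest bag has 3 vertices, so the width is 2.

Yes; width 2.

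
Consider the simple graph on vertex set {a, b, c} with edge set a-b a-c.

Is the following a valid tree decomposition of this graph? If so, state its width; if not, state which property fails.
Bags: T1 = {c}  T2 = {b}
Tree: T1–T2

No — vertex a appears in no bag.

A tree decomposition must satisfy three properties: every vertex lies in some bag; for every edge, both endpoints lie together in some bag; and for every vertex, the bags containing it form a connected subtree. Here vertex a appears in no bag, so the decomposition is invalid.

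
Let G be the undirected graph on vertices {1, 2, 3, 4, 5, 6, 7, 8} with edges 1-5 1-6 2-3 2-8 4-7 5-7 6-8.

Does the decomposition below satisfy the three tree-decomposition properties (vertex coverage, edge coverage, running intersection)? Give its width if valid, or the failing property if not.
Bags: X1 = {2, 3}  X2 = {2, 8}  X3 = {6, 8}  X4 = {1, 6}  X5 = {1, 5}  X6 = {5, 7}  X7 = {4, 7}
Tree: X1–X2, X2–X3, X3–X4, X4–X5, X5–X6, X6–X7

Yes; width 1.

Every vertex of G appears in some bag (union = {1, 2, 3, 4, 5, 6, 7, 8}); every edge is covered by a bag; and for each vertex v the set of bags containing v is connected in the bag tree. The decomposition is therefore valid. The largest bag has 2 vertices, so the width is 1.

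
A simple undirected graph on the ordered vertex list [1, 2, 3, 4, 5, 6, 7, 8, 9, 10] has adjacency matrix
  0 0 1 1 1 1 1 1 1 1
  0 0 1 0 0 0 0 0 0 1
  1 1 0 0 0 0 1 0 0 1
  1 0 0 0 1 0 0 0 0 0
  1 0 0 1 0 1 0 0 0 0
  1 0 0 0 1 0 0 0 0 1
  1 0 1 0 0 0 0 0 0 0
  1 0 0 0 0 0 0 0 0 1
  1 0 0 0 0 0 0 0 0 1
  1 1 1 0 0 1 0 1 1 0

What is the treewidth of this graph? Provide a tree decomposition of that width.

Treewidth 2.
One such decomposition:
Bags: B1 = {1, 5, 6}  B2 = {1, 6, 10}  B3 = {1, 3, 10}  B4 = {1, 8, 10}  B5 = {1, 4, 5}  B6 = {1, 3, 7}  B7 = {2, 3, 10}  B8 = {1, 9, 10}
Tree: B1–B2, B2–B3, B3–B4, B1–B5, B3–B6, B3–B7, B4–B8

The largest bag has 3 vertices, giving width 2; this decomposition certifies tw(G) ≤ 2. Conversely, {1, 8, 10} is a clique of size 3, and the vertices of any clique must share a bag in every tree decomposition; so some bag has ≥ 3 vertices and tw(G) ≥ 2. Hence tw(G) = 2 exactly.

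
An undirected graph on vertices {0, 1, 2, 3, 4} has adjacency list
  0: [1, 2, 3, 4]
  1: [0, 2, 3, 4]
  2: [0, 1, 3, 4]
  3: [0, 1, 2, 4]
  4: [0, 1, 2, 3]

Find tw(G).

4

A width-4 tree decomposition is:
Bags: B1 = {0, 1, 2, 3, 4}
Tree: (single bag)
A single bag containing all 5 vertices is trivially a valid decomposition of width 4. On the other hand G contains the 5-clique {0, 1, 2, 3, 4}. A clique must lie in a single bag of any decomposition, so no decomposition can have width below 4. The upper and lower bounds meet at 4, so that is the treewidth.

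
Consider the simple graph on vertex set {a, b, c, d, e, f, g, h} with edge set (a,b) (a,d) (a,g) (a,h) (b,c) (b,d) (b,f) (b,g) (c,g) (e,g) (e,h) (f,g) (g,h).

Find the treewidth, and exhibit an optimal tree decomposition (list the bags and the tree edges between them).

Treewidth 2.
One optimal decomposition is:
Bags: B1 = {a, b, g}  B2 = {b, f, g}  B3 = {a, g, h}  B4 = {e, g, h}  B5 = {b, c, g}  B6 = {a, b, d}
Tree: B1–B2, B1–B3, B3–B4, B1–B5, B1–B6

Every bag has size at most 3, so the width is 3 − 1 = 2 and tw(G) ≤ 2. For the lower bound, the 3 vertices {a, b, d} are pairwise adjacent, and any tree decomposition puts a clique entirely inside one bag — forcing width ≥ 2. Therefore the treewidth is 2.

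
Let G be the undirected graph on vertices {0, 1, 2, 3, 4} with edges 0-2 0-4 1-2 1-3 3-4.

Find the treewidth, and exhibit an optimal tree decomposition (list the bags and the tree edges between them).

Each bag holds 3 vertices, so the decomposition has width 2, which upper-bounds the treewidth. Since 4–0–2–1–3–4 is a cycle in G, G is not acyclic. Forests are exactly the graphs of treewidth ≤ 1, so tw(G) ≥ 2. Hence tw(G) = 2 exactly.

Treewidth 2.
Bags: B1 = {0, 2, 4}  B2 = {1, 2, 4}  B3 = {1, 3, 4}
Tree: B1–B2, B2–B3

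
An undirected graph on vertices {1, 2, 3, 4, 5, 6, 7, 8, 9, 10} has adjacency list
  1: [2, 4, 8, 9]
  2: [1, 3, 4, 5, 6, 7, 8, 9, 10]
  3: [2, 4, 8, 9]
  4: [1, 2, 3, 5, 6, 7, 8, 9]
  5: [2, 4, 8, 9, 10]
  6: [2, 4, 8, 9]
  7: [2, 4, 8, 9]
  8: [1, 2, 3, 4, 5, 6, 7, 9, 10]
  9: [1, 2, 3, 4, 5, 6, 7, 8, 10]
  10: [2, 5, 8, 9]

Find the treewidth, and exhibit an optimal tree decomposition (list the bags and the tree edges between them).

Treewidth 4.
One such decomposition:
Bags: B1 = {2, 3, 4, 8, 9}  B2 = {2, 4, 7, 8, 9}  B3 = {2, 4, 5, 8, 9}  B4 = {2, 5, 8, 9, 10}  B5 = {1, 2, 4, 8, 9}  B6 = {2, 4, 6, 8, 9}
Tree: B1–B2, B1–B3, B3–B4, B1–B5, B2–B6

The largest bag has 5 vertices, giving width 4; this decomposition certifies tw(G) ≤ 4. For the lower bound, the 5 vertices {2, 5, 8, 9, 10} are pairwise adjacent, and any tree decomposition puts a clique entirely inside one bag — forcing width ≥ 4. Hence tw(G) = 4 exactly.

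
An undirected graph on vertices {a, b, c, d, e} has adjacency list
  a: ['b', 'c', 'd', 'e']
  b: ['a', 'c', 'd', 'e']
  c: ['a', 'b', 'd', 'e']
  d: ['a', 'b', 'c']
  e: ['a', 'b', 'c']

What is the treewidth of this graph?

3

A width-3 tree decomposition is:
Bags: B1 = {a, b, c, e}  B2 = {a, b, c, d}
Tree: B1–B2
Each bag holds 4 vertices, so the decomposition has width 3, which upper-bounds the treewidth. For the lower bound, the 4 vertices {a, b, c, d} are pairwise adjacent, and any tree decomposition puts a clique entirely inside one bag — forcing width ≥ 3. Combining the bounds, tw(G) = 3.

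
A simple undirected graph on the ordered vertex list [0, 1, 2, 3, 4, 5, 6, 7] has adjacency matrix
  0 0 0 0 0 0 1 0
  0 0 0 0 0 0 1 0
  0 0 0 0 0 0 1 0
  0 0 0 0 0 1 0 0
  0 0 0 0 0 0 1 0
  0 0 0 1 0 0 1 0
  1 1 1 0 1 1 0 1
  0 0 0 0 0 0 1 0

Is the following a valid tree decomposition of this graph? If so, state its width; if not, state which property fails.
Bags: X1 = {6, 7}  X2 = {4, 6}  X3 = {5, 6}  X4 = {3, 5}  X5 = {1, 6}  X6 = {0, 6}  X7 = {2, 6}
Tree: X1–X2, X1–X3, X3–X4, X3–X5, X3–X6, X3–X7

Yes; width 1.

Every vertex of G appears in some bag (union = {0, 1, 2, 3, 4, 5, 6, 7}); every edge is covered by a bag; and for each vertex v the set of bags containing v is connected in the bag tree. The decomposition is therefore valid. The largest bag has 2 vertices, so the width is 1.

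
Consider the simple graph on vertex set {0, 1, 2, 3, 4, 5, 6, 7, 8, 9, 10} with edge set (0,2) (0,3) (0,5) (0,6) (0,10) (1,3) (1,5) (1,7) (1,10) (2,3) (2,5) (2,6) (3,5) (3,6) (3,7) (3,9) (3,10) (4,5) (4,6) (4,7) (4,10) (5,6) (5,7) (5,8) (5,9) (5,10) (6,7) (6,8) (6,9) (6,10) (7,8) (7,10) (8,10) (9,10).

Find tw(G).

A width-4 tree decomposition is:
Bags: B1 = {3, 5, 6, 7, 10}  B2 = {4, 5, 6, 7, 10}  B3 = {5, 6, 7, 8, 10}  B4 = {0, 3, 5, 6, 10}  B5 = {3, 5, 6, 9, 10}  B6 = {1, 3, 5, 7, 10}  B7 = {0, 2, 3, 5, 6}
Tree: B1–B2, B2–B3, B1–B4, B1–B5, B1–B6, B4–B7
The largest bag has 5 vertices, giving width 4; this decomposition certifies tw(G) ≤ 4. For the lower bound, the 5 vertices {1, 3, 5, 7, 10} are pairwise adjacent, and any tree decomposition puts a clique entirely inside one bag — forcing width ≥ 4. The upper and lower bounds meet at 4, so that is the treewidth.

4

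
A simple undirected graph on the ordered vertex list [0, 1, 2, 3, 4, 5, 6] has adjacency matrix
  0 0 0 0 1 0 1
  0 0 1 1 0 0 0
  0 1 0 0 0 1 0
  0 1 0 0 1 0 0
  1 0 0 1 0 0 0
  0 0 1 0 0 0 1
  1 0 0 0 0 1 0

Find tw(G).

A width-2 tree decomposition is:
Bags: B1 = {1, 2, 5}  B2 = {1, 5, 6}  B3 = {0, 1, 6}  B4 = {0, 1, 4}  B5 = {1, 3, 4}
Tree: B1–B2, B2–B3, B3–B4, B4–B5
Every bag has size at most 3, so the width is 3 − 1 = 2 and tw(G) ≤ 2. For the lower bound, G contains the cycle 1–2–5–6–0–4–3–1, so G is not a forest; only forests have treewidth ≤ 1, hence tw(G) ≥ 2. Therefore the treewidth is 2.

2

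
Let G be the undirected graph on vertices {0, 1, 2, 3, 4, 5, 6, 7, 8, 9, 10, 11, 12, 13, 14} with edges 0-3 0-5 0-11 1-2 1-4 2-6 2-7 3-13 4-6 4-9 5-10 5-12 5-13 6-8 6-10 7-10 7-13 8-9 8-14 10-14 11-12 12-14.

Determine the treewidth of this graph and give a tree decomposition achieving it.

The largest bag has 4 vertices, giving width 3; this decomposition certifies tw(G) ≤ 3. For the lower bound: the 4 vertex sets {1,4,9}, {2}, {6}, {7,8,10,14} are disjoint, each induces a connected subgraph, and every pair is joined by at least one edge of G. Contracting each set to a single vertex therefore yields K_{4} as a minor, and since treewidth is minor-monotone, tw(G) ≥ tw(K_{4}) = 3. The upper and lower bounds meet at 3, so that is the treewidth.

Treewidth 3.
Bags: B1 = {1, 2, 4, 9}  B2 = {2, 4, 6, 9}  B3 = {2, 6, 8, 9}  B4 = {2, 6, 7, 8}  B5 = {6, 7, 8, 10}  B6 = {7, 8, 10, 14}  B7 = {7, 10, 13, 14}  B8 = {5, 10, 13, 14}  B9 = {5, 12, 13, 14}  B10 = {3, 5, 12, 13}  B11 = {0, 3, 5, 12}  B12 = {0, 3, 11, 12}
Tree: B1–B2, B2–B3, B3–B4, B4–B5, B5–B6, B6–B7, B7–B8, B8–B9, B9–B10, B10–B11, B11–B12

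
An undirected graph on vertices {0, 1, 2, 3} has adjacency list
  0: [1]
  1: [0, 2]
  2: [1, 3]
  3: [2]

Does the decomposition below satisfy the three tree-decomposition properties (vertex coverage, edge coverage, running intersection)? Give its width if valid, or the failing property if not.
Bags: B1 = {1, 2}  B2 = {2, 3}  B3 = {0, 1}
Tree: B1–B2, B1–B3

Yes; width 1.

Vertex coverage: the bags together contain {0, 1, 2, 3}, the full vertex set. Edge coverage: each edge of G has both endpoints in at least one bag. Running intersection: for every vertex, the bags containing it form a connected subtree. All three properties hold, so this is a valid tree decomposition of width max|bag| − 1 = 1, and hence tw(G) ≤ 1.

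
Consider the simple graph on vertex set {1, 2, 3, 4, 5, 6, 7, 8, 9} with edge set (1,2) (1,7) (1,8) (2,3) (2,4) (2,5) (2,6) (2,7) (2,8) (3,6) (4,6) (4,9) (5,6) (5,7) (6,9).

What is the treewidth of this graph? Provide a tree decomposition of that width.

Treewidth 2.
One such decomposition:
Bags: B1 = {2, 3, 6}  B2 = {2, 5, 6}  B3 = {2, 4, 6}  B4 = {4, 6, 9}  B5 = {2, 5, 7}  B6 = {1, 2, 7}  B7 = {1, 2, 8}
Tree: B1–B2, B2–B3, B3–B4, B2–B5, B5–B6, B6–B7

Each bag holds 3 vertices, so the decomposition has width 2, which upper-bounds the treewidth. For the lower bound, the 3 vertices {4, 6, 9} are pairwise adjacent, and any tree decomposition puts a clique entirely inside one bag — forcing width ≥ 2. Combining the bounds, tw(G) = 2.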